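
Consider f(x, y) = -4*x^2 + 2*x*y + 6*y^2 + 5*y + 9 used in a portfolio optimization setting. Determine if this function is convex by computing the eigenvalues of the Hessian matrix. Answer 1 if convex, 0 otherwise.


The Hessian of f(x,y) = -4*x^2 + 2*x*y + 6*y^2 + 5*y + 9 is:
H = [[-8, 2], [2, 12]]
Trace = -8 + 12 = 4
Determinant = -8*12 - (2)^2 = -100
Discriminant = (4)^2 - 4*-100 = 416.0
Eigenvalues: lambda_1 = -8.198, lambda_2 = 12.198
The function is not convex.

0


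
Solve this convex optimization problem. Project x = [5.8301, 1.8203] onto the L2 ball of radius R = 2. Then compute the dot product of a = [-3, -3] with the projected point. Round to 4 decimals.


Step 1: Compute ||x|| (intermediates to 6 decimals).
||x|| = sqrt(5.8301^2 + 1.8203^2) = 6.107664
Step 2: Project.
Since ||x|| > R, scale = R/||x|| = 2/6.107664 = 0.327457, proj(x) = scale * x
proj(x) = [1.909107, 0.59607]
Step 3: Dot product.
a^T * proj(x) = -3*1.909107 - 3*0.59607 = -7.5155


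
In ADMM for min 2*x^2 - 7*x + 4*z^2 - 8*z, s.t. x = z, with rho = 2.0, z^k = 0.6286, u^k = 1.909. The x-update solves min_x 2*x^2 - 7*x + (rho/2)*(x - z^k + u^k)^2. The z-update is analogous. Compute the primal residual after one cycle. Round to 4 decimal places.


ADMM iteration with rho = 2.0, z^k = 0.6286, u^k = 1.909
Step 1: x-update.
Minimize 2*x^2 - 7*x + (2.0/2)*(x - 0.6286 + 1.909)^2
FOC: (2*2 + 2.0)*x = 7 + 2.0*(0.6286 - 1.909)
x^{k+1} = 0.7399
Step 2: z-update.
Minimize 4*z^2 - 8*z + (2.0/2)*(0.7399 - z + 1.909)^2
FOC: (2*4 + 2.0)*z = 8 + 2.0*(0.7399 + 1.909)
z^{k+1} = 1.3298
Step 3: u-update.
u^{k+1} = 1.909 + 0.7399 - 1.3298 = 1.3191
Step 4: Primal residual = |0.7399 - 1.3298| = 0.5899


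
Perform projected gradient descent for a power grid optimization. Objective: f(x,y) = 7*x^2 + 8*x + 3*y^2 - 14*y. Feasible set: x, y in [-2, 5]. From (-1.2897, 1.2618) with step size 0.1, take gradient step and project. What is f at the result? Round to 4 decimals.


Step 1: Compute gradient at (-1.2897, 1.2618).
grad_x = 2*7*-1.2897 + 8 = -10.0558
grad_y = 2*3*1.2618 - 14 = -6.4292
Step 2: Gradient step.
x_raw = -1.2897 - 0.1*-10.0558 = -0.2841
y_raw = 1.2618 - 0.1*-6.4292 = 1.9047
Step 3: Project onto [-2, 5].
x_proj = clip(-0.2841) = -0.2841
y_proj = clip(1.9047) = 1.9047
Step 4: Evaluate f.
f(-0.2841, 1.9047) = -17.4901


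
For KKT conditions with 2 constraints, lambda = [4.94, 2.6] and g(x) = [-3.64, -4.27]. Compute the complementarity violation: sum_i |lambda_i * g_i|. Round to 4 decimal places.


KKT complementary slackness check:
lambda_1 * g_1 = 4.94 * -3.64 = -17.9816
lambda_2 * g_2 = 2.6 * -4.27 = -11.102
Total violation = 17.9816 + 11.102 = 29.0836


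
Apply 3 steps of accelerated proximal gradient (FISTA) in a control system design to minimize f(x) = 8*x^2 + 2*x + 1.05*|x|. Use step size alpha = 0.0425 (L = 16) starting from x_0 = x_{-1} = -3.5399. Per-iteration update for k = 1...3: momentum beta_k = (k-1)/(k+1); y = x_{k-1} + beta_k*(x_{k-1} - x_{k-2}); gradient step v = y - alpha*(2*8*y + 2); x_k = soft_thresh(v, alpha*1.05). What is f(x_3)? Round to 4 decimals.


FISTA on f(x) = 8*x^2 + 2*x + 1.05*|x|
L = 16, alpha = 0.0425
Iteration 1: beta = 0.0, y = -3.5399 + 0.0*(-3.5399 + 3.5399) = -3.5399
  grad(y) = -54.6384, v = y - alpha*grad = -1.2178
  prox(v) = soft_thresh(-1.2178, 0.0446) = -1.1731
Iteration 2: beta = 0.3333, y = -1.1731 + 0.3333*(-1.1731 + 3.5399) = -0.3842
  grad(y) = -4.1476, v = y - alpha*grad = -0.208
  prox(v) = soft_thresh(-0.208, 0.0446) = -0.1633
Iteration 3: beta = 0.5, y = -0.1633 + 0.5*(-0.1633 + 1.1731) = 0.3416
  grad(y) = 7.4653, v = y - alpha*grad = 0.0243
  prox(v) = soft_thresh(0.0243, 0.0446) = 0.0
f(x_3) = 8*0.0^2 + 2*0.0 + 1.05*|0.0| = 0.0


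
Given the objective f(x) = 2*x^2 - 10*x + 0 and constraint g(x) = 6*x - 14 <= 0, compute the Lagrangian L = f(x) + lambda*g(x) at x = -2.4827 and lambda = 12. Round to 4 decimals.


Step 1: Evaluate f(x).
f(-2.4827) = 2*(-2.4827)^2 - 10*(-2.4827) + 0 = 37.1546
Step 2: Evaluate g(x).
g(-2.4827) = 6*-2.4827 - 14 = -28.8962
Step 3: Compute Lagrangian.
L = 37.1546 + 12*-28.8962 = -309.5998


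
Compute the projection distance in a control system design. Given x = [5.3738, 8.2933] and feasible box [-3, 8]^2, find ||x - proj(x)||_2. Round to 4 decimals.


Project each component onto [-3, 8].
clip(5.3738) = 5.3738, clip(8.2933) = 8.0
Projection = [5.3738, 8.0]
Squared diffs: [0.0, 0.086]
Distance = sqrt(0.086) = 0.2933


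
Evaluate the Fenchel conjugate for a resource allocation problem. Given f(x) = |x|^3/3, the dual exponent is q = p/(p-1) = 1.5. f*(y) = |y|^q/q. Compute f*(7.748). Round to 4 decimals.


The conjugate exponent q satisfies 1/p + 1/q = 1.
p = 3, so q = 3/(3 - 1) = 1.5
|y|^q = 7.748^1.5 = 21.5667
f*(7.748) = 21.5667 / 1.5 = 14.3778


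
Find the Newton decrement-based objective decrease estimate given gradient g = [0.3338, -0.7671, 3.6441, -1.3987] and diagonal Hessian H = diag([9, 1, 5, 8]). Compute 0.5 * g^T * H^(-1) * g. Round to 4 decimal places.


Step 1: H is diagonal, so H^(-1) * g = [0.0371, -0.7671, 0.7288, -0.1748].
Step 2: g^T H^(-1) g = sum_i g_i^2 / H_ii
  = (0.3338)^2/9 + (-0.7671)^2/1 + (3.6441)^2/5 + (-1.3987)^2/8
  = 0.0124 + 0.5884 + 2.6559 + 0.2445 = 3.5013
Step 3: Objective decrease = 0.5 * g^T H^(-1) g = 1.7506


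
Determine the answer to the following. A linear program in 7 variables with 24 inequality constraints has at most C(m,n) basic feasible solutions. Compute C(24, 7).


Each vertex corresponds to some choice of n active constraints out of m, so the number of vertices is at most C(m, n) = m! / (n!(m-n)!).
m = 24, n = 7
Numerator: 24 * 23 * 22 * 21 * 20 * 19 * 18
Denominator: 7! = 5040
C(24, 7) = 346104


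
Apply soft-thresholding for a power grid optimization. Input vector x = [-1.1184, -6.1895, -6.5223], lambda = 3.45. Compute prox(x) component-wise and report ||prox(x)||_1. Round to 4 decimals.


Soft-thresholding with lambda = 3.45:
prox(-1.1184) = sign(-1.1184)*max(|-1.1184| - 3.45, 0) = 0.0
prox(-6.1895) = sign(-6.1895)*max(|-6.1895| - 3.45, 0) = -2.7395
prox(-6.5223) = sign(-6.5223)*max(|-6.5223| - 3.45, 0) = -3.0723
prox(x) = [0.0, -2.7395, -3.0723]
||prox(x)||_1 = 0.0 + 2.7395 + 3.0723 = 5.8118


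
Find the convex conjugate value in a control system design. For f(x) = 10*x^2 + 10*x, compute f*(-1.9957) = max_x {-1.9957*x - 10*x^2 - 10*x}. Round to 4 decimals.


f*(y) = sup_x {y*x - a*x^2 - b*x} = sup_x {(y-b)*x - a*x^2}
FOC: (y - b) - 2a*x = 0 => x* = (y - b)/(2a)
x* = (-1.9957 - 10)/(2*10) = -0.5998
f*(-1.9957) = (y-b)^2/(4a) = (-1.9957 - 10)^2/(4*10)
= 143.8968/40 = 3.5974


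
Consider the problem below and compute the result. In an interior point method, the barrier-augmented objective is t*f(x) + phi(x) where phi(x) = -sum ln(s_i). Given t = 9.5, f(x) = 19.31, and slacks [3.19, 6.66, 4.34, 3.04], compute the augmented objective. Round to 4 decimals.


Step 1: Compute log-barrier.
ln values: [1.16, 1.8961, 1.4679, 1.1119]
phi = -(1.16 + 1.8961 + 1.4679 + 1.1119) = -5.6359
Step 2: Compute augmented objective.
t*f(x) = 9.5*19.31 = 183.445
Total = 183.445 - 5.6359 = 177.8091


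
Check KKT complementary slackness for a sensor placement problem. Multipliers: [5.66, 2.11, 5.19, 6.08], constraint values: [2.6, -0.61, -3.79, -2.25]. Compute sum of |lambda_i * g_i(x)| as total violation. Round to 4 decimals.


KKT complementary slackness check:
lambda_1 * g_1 = 5.66 * 2.6 = 14.716
lambda_2 * g_2 = 2.11 * -0.61 = -1.2871
lambda_3 * g_3 = 5.19 * -3.79 = -19.6701
lambda_4 * g_4 = 6.08 * -2.25 = -13.68
Total violation = 14.716 + 1.2871 + 19.6701 + 13.68 = 49.3532


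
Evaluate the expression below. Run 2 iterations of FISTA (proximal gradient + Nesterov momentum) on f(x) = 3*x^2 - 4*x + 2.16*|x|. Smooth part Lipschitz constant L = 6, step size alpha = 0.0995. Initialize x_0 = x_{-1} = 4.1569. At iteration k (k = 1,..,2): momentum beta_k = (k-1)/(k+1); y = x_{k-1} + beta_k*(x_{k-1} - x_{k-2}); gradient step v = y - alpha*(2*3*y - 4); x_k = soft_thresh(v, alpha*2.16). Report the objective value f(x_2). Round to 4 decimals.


FISTA on f(x) = 3*x^2 - 4*x + 2.16*|x|
L = 6, alpha = 0.0995
Iteration 1: beta = 0.0, y = 4.1569 + 0.0*(4.1569 - 4.1569) = 4.1569
  grad(y) = 20.9414, v = y - alpha*grad = 2.0732
  prox(v) = soft_thresh(2.0732, 0.2149) = 1.8583
Iteration 2: beta = 0.3333, y = 1.8583 + 0.3333*(1.8583 - 4.1569) = 1.0921
  grad(y) = 2.5527, v = y - alpha*grad = 0.8381
  prox(v) = soft_thresh(0.8381, 0.2149) = 0.6232
f(x_2) = 3*0.6232^2 - 4*0.6232 + 2.16*|0.6232| = 0.0185


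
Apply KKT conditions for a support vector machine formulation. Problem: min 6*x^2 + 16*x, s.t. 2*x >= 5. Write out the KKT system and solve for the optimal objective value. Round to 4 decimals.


Step 1: Try lambda = 0 (constraint inactive).
x_unc = -16/(2*6) = -1.3333
Check: 2*-1.3333 = -2.6666 < 5 -- violated!
Step 2: Constraint must be active: 2*x = 5
x* = 5/2 = 2.5
lambda = (2*6*2.5 + 16)/2 = 23.0
Step 3: Compute optimal value.
f(x*) = 6*2.5^2 + 16*2.5 = 77.5


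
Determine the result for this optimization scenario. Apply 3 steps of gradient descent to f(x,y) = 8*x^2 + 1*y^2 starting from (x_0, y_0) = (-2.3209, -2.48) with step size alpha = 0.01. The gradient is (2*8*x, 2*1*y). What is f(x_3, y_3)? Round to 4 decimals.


Gradient descent on f(x,y) = 8*x^2 + 1*y^2.
Starting point: (-2.3209, -2.48), alpha = 0.01
Step 1: grad_x = 2*8*-2.3209 = -37.1344, grad_y = 2*1*-2.48 = -4.96
  x_1 = -2.3209 - 0.01*-37.1344 = -1.9496
  y_1 = -2.48 - 0.01*-4.96 = -2.4304
Step 2: grad_x = 2*8*-1.9496 = -31.1929, grad_y = 2*1*-2.4304 = -4.8608
  x_2 = -1.9496 - 0.01*-31.1929 = -1.6376
  y_2 = -2.4304 - 0.01*-4.8608 = -2.3818
Step 3: grad_x = 2*8*-1.6376 = -26.202, grad_y = 2*1*-2.3818 = -4.7636
  x_3 = -1.6376 - 0.01*-26.202 = -1.3756
  y_3 = -2.3818 - 0.01*-4.7636 = -2.3342
f(-1.3756, -2.3342) = 8*(-1.3756)^2 + 1*(-2.3342)^2 = 20.5866


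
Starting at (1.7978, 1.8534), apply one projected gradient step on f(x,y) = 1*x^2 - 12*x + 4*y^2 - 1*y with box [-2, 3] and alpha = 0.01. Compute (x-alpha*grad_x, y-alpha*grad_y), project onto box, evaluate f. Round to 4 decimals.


Step 1: Compute gradient at (1.7978, 1.8534).
grad_x = 2*1*1.7978 - 12 = -8.4044
grad_y = 2*4*1.8534 - 1 = 13.8272
Step 2: Gradient step.
x_raw = 1.7978 - 0.01*-8.4044 = 1.8818
y_raw = 1.8534 - 0.01*13.8272 = 1.7151
Step 3: Project onto [-2, 3].
x_proj = clip(1.8818) = 1.8818
y_proj = clip(1.7151) = 1.7151
Step 4: Evaluate f.
f(1.8818, 1.7151) = -8.9893


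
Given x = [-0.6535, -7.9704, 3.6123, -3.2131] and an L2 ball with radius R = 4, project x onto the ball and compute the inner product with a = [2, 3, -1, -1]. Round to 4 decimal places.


Step 1: Compute ||x|| (intermediates to 6 decimals).
||x|| = sqrt((-0.6535)^2 + (-7.9704)^2 + 3.6123^2 + (-3.2131)^2) = 9.344895
Step 2: Project.
Since ||x|| > R, scale = R/||x|| = 4/9.344895 = 0.428041, proj(x) = scale * x
proj(x) = [-0.279725, -3.411658, 1.546213, -1.375339]
Step 3: Dot product.
a^T * proj(x) = 2*(-0.279725) + 3*(-3.411658) - 1*1.546213 - 1*(-1.375339) = -10.9653


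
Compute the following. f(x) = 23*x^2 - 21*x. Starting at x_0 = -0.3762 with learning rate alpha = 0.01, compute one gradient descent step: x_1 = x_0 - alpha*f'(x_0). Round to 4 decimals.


We compute the gradient at x_0 and apply the update.
f'(x) = 46*x - 21
f'(-0.3762) = 46*-0.3762 - 21 = -38.3052
x_1 = -0.3762 - 0.01*-38.3052 = 0.0069


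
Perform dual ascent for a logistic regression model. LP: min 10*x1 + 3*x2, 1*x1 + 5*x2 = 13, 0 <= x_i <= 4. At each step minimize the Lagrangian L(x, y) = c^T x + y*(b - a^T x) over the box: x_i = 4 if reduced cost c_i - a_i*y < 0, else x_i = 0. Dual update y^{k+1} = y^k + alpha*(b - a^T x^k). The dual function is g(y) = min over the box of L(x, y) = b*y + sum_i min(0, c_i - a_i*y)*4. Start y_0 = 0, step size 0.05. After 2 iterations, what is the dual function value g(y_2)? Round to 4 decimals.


Dual ascent for LP: min 10*x1 + 3*x2, 1*x1 + 5*x2 = 13, 0 <= x_i <= 4
Step 1: y^k = 0.0, reduced costs: (10.0, 3.0)
  x^k = (0.0, 0.0), subgradient = b - a^T x = 13.0
  y^{k+1} = 0.0 + 0.05*13.0 = 0.65
Step 2: y^k = 0.65, reduced costs: (9.35, -0.25)
  x^k = (0.0, 4.0), subgradient = b - a^T x = -7.0
  y^{k+1} = 0.65 + 0.05*-7.0 = 0.3
Dual objective at y_2 = 0.3: reduced costs (9.7, 1.5), box minimizer x = (0.0, 0.0)
g(y_2) = b*y + (c1 - a1*y)*x1 + (c2 - a2*y)*x2 = 13*0.3 + 9.7*0.0 + 1.5*0.0 = 3.9 + 0.0 + 0.0 = 3.9


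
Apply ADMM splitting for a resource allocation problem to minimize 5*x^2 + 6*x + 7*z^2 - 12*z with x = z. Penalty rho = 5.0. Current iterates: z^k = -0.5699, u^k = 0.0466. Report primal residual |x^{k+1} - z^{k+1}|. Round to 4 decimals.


ADMM iteration with rho = 5.0, z^k = -0.5699, u^k = 0.0466
Step 1: x-update.
Minimize 5*x^2 + 6*x + (5.0/2)*(x + 0.5699 + 0.0466)^2
FOC: (2*5 + 5.0)*x = -6 + 5.0*(-0.5699 - 0.0466)
x^{k+1} = -0.6055
Step 2: z-update.
Minimize 7*z^2 - 12*z + (5.0/2)*(-0.6055 - z + 0.0466)^2
FOC: (2*7 + 5.0)*z = 12 + 5.0*(-0.6055 + 0.0466)
z^{k+1} = 0.4845
Step 3: u-update.
u^{k+1} = 0.0466 - 0.6055 - 0.4845 = -1.0434
Step 4: Primal residual = |-0.6055 - 0.4845| = 1.09


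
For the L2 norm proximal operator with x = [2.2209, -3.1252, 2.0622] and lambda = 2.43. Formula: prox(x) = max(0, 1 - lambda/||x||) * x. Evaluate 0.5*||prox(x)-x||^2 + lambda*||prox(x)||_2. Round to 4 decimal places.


Step 1: Compute ||x||.
||x|| = 4.3534
Step 2: Compute scaling factor.
scale = max(0, 1 - 2.43/4.3534) = 0.4418
Step 3: prox(x) = [0.9812, -1.3808, 0.9111]
||prox(x)|| = 1.9234
Step 4: Proximal objective.
0.5*||prox-x||^2 = 2.9525
lambda*||prox|| = 4.6739
Total = 7.6263


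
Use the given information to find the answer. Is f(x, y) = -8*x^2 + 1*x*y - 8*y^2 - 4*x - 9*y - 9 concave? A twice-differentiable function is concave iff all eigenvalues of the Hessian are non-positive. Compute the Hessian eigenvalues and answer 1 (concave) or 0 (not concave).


The Hessian of f(x,y) = -8*x^2 + 1*x*y - 8*y^2 - 4*x - 9*y - 9 is:
H = [[-16, 1], [1, -16]]
Trace = -16 - 16 = -32
Determinant = -16*-16 - (1)^2 = 255
Discriminant = (-32)^2 - 4*255 = 4.0
Eigenvalues: lambda_1 = -17.0, lambda_2 = -15.0
The function is concave.

1


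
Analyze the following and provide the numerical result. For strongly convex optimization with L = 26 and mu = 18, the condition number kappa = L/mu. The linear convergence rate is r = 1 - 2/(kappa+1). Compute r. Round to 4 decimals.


Step 1: Compute the condition number.
kappa = L/mu = 26/18 = 1.4444
Step 2: Compute the convergence rate.
r = 1 - 2/(kappa + 1) = 1 - 2*mu/(L + mu) = (L - mu)/(L + mu) = 8/44 = 0.1818


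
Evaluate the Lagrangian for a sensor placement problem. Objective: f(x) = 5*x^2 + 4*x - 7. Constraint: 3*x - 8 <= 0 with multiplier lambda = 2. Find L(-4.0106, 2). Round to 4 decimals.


Step 1: Evaluate f(x).
f(-4.0106) = 5*(-4.0106)^2 + 4*(-4.0106) - 7 = 57.3822
Step 2: Evaluate g(x).
g(-4.0106) = 3*-4.0106 - 8 = -20.0318
Step 3: Compute Lagrangian.
L = 57.3822 + 2*-20.0318 = 17.3186


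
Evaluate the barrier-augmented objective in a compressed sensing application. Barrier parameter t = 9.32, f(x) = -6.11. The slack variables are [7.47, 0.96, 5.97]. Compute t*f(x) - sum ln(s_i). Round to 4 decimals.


Step 1: Compute log-barrier.
ln values: [2.0109, -0.0408, 1.7867]
phi = -(2.0109 - 0.0408 + 1.7867) = -3.7568
Step 2: Compute augmented objective.
t*f(x) = 9.32*-6.11 = -56.9452
Total = -56.9452 - 3.7568 = -60.702


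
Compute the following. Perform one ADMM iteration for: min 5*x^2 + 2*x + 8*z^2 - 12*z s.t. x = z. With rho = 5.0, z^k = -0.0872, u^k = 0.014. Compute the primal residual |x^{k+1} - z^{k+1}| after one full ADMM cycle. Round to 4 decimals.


ADMM iteration with rho = 5.0, z^k = -0.0872, u^k = 0.014
Step 1: x-update.
Minimize 5*x^2 + 2*x + (5.0/2)*(x + 0.0872 + 0.014)^2
FOC: (2*5 + 5.0)*x = -2 + 5.0*(-0.0872 - 0.014)
x^{k+1} = -0.1671
Step 2: z-update.
Minimize 8*z^2 - 12*z + (5.0/2)*(-0.1671 - z + 0.014)^2
FOC: (2*8 + 5.0)*z = 12 + 5.0*(-0.1671 + 0.014)
z^{k+1} = 0.535
Step 3: u-update.
u^{k+1} = 0.014 - 0.1671 - 0.535 = -0.6881
Step 4: Primal residual = |-0.1671 - 0.535| = 0.7021


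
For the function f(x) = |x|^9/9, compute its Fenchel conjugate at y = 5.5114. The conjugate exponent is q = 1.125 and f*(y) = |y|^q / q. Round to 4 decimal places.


The conjugate exponent q satisfies 1/p + 1/q = 1.
p = 9, so q = 9/(9 - 1) = 1.125
|y|^q = 5.5114^1.125 = 6.8221
f*(5.5114) = 6.8221 / 1.125 = 6.0641


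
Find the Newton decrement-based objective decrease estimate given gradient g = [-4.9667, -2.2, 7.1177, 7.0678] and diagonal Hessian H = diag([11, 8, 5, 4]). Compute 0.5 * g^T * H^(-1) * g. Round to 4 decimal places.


Step 1: H is diagonal, so H^(-1) * g = [-0.4515, -0.275, 1.4235, 1.767].
Step 2: g^T H^(-1) g = sum_i g_i^2 / H_ii
  = (-4.9667)^2/11 + (-2.2)^2/8 + (7.1177)^2/5 + (7.0678)^2/4
  = 2.2426 + 0.605 + 10.1323 + 12.4884 = 25.4683
Step 3: Objective decrease = 0.5 * g^T H^(-1) g = 12.7342


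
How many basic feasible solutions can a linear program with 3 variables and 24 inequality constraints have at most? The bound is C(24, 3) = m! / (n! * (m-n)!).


Each vertex corresponds to some choice of n active constraints out of m, so the number of vertices is at most C(m, n) = m! / (n!(m-n)!).
m = 24, n = 3
Numerator: 24 * 23 * 22
Denominator: 3! = 6
C(24, 3) = 2024


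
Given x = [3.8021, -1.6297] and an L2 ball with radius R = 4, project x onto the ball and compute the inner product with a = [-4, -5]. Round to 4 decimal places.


Step 1: Compute ||x|| (intermediates to 6 decimals).
||x|| = sqrt(3.8021^2 + (-1.6297)^2) = 4.136652
Step 2: Project.
Since ||x|| > R, scale = R/||x|| = 4/4.136652 = 0.966966, proj(x) = scale * x
proj(x) = [3.676501, -1.575864]
Step 3: Dot product.
a^T * proj(x) = -4*3.676501 - 5*(-1.575864) = -6.8267


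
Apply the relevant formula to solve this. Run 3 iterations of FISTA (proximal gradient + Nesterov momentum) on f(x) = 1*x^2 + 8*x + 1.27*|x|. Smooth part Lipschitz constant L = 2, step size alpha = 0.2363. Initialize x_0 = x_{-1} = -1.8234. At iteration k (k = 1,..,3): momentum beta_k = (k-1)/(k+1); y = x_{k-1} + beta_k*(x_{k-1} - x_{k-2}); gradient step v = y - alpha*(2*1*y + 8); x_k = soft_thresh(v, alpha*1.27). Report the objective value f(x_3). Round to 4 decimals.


FISTA on f(x) = 1*x^2 + 8*x + 1.27*|x|
L = 2, alpha = 0.2363
Iteration 1: beta = 0.0, y = -1.8234 + 0.0*(-1.8234 + 1.8234) = -1.8234
  grad(y) = 4.3532, v = y - alpha*grad = -2.8521
  prox(v) = soft_thresh(-2.8521, 0.3001) = -2.552
Iteration 2: beta = 0.3333, y = -2.552 + 0.3333*(-2.552 + 1.8234) = -2.7948
  grad(y) = 2.4104, v = y - alpha*grad = -3.3644
  prox(v) = soft_thresh(-3.3644, 0.3001) = -3.0643
Iteration 3: beta = 0.5, y = -3.0643 + 0.5*(-3.0643 + 2.552) = -3.3204
  grad(y) = 1.3591, v = y - alpha*grad = -3.6416
  prox(v) = soft_thresh(-3.6416, 0.3001) = -3.3415
f(x_3) = 1*(-3.3415)^2 + 8*(-3.3415) + 1.27*|-3.3415| = -11.3227


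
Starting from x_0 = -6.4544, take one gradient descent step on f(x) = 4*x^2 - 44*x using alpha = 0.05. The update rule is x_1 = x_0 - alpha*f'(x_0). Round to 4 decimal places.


We compute the gradient at x_0 and apply the update.
f'(x) = 8*x - 44
f'(-6.4544) = 8*-6.4544 - 44 = -95.6352
x_1 = -6.4544 - 0.05*-95.6352 = -1.6726


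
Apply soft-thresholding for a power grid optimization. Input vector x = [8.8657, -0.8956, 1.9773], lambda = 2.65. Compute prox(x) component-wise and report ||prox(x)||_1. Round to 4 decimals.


Soft-thresholding with lambda = 2.65:
prox(8.8657) = sign(8.8657)*max(|8.8657| - 2.65, 0) = 6.2157
prox(-0.8956) = sign(-0.8956)*max(|-0.8956| - 2.65, 0) = 0.0
prox(1.9773) = sign(1.9773)*max(|1.9773| - 2.65, 0) = 0.0
prox(x) = [6.2157, 0.0, 0.0]
||prox(x)||_1 = 6.2157 + 0.0 + 0.0 = 6.2157


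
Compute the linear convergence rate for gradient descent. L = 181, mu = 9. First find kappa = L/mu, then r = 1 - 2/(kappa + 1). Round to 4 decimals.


Step 1: Compute the condition number.
kappa = L/mu = 181/9 = 20.1111
Step 2: Compute the convergence rate.
r = 1 - 2/(kappa + 1) = 1 - 2*mu/(L + mu) = (L - mu)/(L + mu) = 172/190 = 0.9053


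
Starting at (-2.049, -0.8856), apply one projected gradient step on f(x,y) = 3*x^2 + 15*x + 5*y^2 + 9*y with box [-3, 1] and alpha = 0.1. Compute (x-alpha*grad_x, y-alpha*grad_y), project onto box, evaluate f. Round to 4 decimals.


Step 1: Compute gradient at (-2.049, -0.8856).
grad_x = 2*3*-2.049 + 15 = 2.706
grad_y = 2*5*-0.8856 + 9 = 0.144
Step 2: Gradient step.
x_raw = -2.049 - 0.1*2.706 = -2.3196
y_raw = -0.8856 - 0.1*0.144 = -0.9
Step 3: Project onto [-3, 1].
x_proj = clip(-2.3196) = -2.3196
y_proj = clip(-0.9) = -0.9
Step 4: Evaluate f.
f(-2.3196, -0.9) = -22.7024


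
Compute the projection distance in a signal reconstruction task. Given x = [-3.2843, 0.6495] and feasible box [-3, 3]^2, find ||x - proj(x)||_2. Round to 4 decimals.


Project each component onto [-3, 3].
clip(-3.2843) = -3.0, clip(0.6495) = 0.6495
Projection = [-3.0, 0.6495]
Squared diffs: [0.0808, 0.0]
Distance = sqrt(0.0808) = 0.2843


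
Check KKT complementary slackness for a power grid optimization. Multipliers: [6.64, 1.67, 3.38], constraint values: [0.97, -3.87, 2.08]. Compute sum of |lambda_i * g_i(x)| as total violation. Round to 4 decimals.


KKT complementary slackness check:
lambda_1 * g_1 = 6.64 * 0.97 = 6.4408
lambda_2 * g_2 = 1.67 * -3.87 = -6.4629
lambda_3 * g_3 = 3.38 * 2.08 = 7.0304
Total violation = 6.4408 + 6.4629 + 7.0304 = 19.9341


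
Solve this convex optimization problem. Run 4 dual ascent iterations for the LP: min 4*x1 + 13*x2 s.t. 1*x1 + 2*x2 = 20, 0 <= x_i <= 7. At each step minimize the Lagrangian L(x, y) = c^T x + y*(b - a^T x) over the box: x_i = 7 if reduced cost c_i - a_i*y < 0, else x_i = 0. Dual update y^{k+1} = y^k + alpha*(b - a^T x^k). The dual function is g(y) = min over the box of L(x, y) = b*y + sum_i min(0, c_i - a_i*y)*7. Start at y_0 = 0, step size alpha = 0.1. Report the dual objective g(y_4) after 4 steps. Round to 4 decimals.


Dual ascent for LP: min 4*x1 + 13*x2, 1*x1 + 2*x2 = 20, 0 <= x_i <= 7
Step 1: y^k = 0.0, reduced costs: (4.0, 13.0)
  x^k = (0.0, 0.0), subgradient = b - a^T x = 20.0
  y^{k+1} = 0.0 + 0.1*20.0 = 2.0
Step 2: y^k = 2.0, reduced costs: (2.0, 9.0)
  x^k = (0.0, 0.0), subgradient = b - a^T x = 20.0
  y^{k+1} = 2.0 + 0.1*20.0 = 4.0
Step 3: y^k = 4.0, reduced costs: (0.0, 5.0)
  x^k = (0.0, 0.0), subgradient = b - a^T x = 20.0
  y^{k+1} = 4.0 + 0.1*20.0 = 6.0
Step 4: y^k = 6.0, reduced costs: (-2.0, 1.0)
  x^k = (7.0, 0.0), subgradient = b - a^T x = 13.0
  y^{k+1} = 6.0 + 0.1*13.0 = 7.3
Dual objective at y_4 = 7.3: reduced costs (-3.3, -1.6), box minimizer x = (7.0, 7.0)
g(y_4) = b*y + (c1 - a1*y)*x1 + (c2 - a2*y)*x2 = 20*7.3 + (-3.3)*7.0 + (-1.6)*7.0 = 146.0 - 23.1 - 11.2 = 111.7


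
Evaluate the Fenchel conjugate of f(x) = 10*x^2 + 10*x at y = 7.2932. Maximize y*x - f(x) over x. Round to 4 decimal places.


f*(y) = sup_x {y*x - a*x^2 - b*x} = sup_x {(y-b)*x - a*x^2}
FOC: (y - b) - 2a*x = 0 => x* = (y - b)/(2a)
x* = (7.2932 - 10)/(2*10) = -0.1353
f*(7.2932) = (y-b)^2/(4a) = (7.2932 - 10)^2/(4*10)
= 7.3268/40 = 0.1832


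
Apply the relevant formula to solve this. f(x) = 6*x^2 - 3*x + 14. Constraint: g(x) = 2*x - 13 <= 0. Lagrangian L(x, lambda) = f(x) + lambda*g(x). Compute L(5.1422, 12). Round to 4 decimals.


Step 1: Evaluate f(x).
f(5.1422) = 6*5.1422^2 - 3*5.1422 + 14 = 157.2267
Step 2: Evaluate g(x).
g(5.1422) = 2*5.1422 - 13 = -2.7156
Step 3: Compute Lagrangian.
L = 157.2267 + 12*-2.7156 = 124.6395


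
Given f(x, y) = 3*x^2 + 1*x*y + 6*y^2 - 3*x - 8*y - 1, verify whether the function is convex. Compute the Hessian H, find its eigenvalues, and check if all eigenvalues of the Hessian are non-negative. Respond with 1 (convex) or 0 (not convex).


The Hessian of f(x,y) = 3*x^2 + 1*x*y + 6*y^2 - 3*x - 8*y - 1 is:
H = [[6, 1], [1, 12]]
Trace = 6 + 12 = 18
Determinant = 6*12 - (1)^2 = 71
Discriminant = (18)^2 - 4*71 = 40.0
Eigenvalues: lambda_1 = 5.8377, lambda_2 = 12.1623
The function is convex.

1


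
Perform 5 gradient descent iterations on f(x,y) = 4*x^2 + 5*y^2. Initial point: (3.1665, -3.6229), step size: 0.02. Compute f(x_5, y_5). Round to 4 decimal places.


Gradient descent on f(x,y) = 4*x^2 + 5*y^2.
Starting point: (3.1665, -3.6229), alpha = 0.02
Step 1: grad_x = 2*4*3.1665 = 25.332, grad_y = 2*5*-3.6229 = -36.229
  x_1 = 3.1665 - 0.02*25.332 = 2.6599
  y_1 = -3.6229 - 0.02*-36.229 = -2.8983
Step 2: grad_x = 2*4*2.6599 = 21.2789, grad_y = 2*5*-2.8983 = -28.9832
  x_2 = 2.6599 - 0.02*21.2789 = 2.2343
  y_2 = -2.8983 - 0.02*-28.9832 = -2.3187
Step 3: grad_x = 2*4*2.2343 = 17.8743, grad_y = 2*5*-2.3187 = -23.1866
  x_3 = 2.2343 - 0.02*17.8743 = 1.8768
  y_3 = -2.3187 - 0.02*-23.1866 = -1.8549
Step 4: grad_x = 2*4*1.8768 = 15.0144, grad_y = 2*5*-1.8549 = -18.5492
  x_4 = 1.8768 - 0.02*15.0144 = 1.5765
  y_4 = -1.8549 - 0.02*-18.5492 = -1.4839
Step 5: grad_x = 2*4*1.5765 = 12.6121, grad_y = 2*5*-1.4839 = -14.8394
  x_5 = 1.5765 - 0.02*12.6121 = 1.3243
  y_5 = -1.4839 - 0.02*-14.8394 = -1.1872
f(1.3243, -1.1872) = 4*1.3243^2 + 5*(-1.1872)^2 = 14.0614


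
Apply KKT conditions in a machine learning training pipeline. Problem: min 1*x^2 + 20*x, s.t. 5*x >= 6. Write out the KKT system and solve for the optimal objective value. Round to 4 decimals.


Step 1: Try lambda = 0 (constraint inactive).
x_unc = -20/(2*1) = -10.0
Check: 5*-10.0 = -50.0 < 6 -- violated!
Step 2: Constraint must be active: 5*x = 6
x* = 6/5 = 1.2
lambda = (2*1*1.2 + 20)/5 = 4.48
Step 3: Compute optimal value.
f(x*) = 1*1.2^2 + 20*1.2 = 25.44


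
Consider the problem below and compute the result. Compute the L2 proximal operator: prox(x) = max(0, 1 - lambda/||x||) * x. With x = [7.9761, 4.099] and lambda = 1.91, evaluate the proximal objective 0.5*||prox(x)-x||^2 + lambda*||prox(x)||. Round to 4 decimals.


Step 1: Compute ||x||.
||x|| = 8.9677
Step 2: Compute scaling factor.
scale = max(0, 1 - 1.91/8.9677) = 0.787
Step 3: prox(x) = [6.2773, 3.226]
||prox(x)|| = 7.0577
Step 4: Proximal objective.
0.5*||prox-x||^2 = 1.8241
lambda*||prox|| = 13.4802
Total = 15.3043


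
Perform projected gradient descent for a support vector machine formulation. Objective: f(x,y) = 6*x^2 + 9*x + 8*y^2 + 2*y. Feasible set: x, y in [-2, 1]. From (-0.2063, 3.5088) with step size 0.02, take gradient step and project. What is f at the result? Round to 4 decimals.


Step 1: Compute gradient at (-0.2063, 3.5088).
grad_x = 2*6*-0.2063 + 9 = 6.5244
grad_y = 2*8*3.5088 + 2 = 58.1408
Step 2: Gradient step.
x_raw = -0.2063 - 0.02*6.5244 = -0.3368
y_raw = 3.5088 - 0.02*58.1408 = 2.346
Step 3: Project onto [-2, 1].
x_proj = clip(-0.3368) = -0.3368
y_proj = clip(2.346) = 1.0
Step 4: Evaluate f.
f(-0.3368, 1.0) = 7.6495


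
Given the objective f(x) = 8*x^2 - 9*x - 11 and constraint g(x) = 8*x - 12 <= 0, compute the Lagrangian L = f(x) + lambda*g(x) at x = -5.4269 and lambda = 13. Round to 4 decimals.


Step 1: Evaluate f(x).
f(-5.4269) = 8*(-5.4269)^2 - 9*(-5.4269) - 11 = 273.452
Step 2: Evaluate g(x).
g(-5.4269) = 8*-5.4269 - 12 = -55.4152
Step 3: Compute Lagrangian.
L = 273.452 + 13*-55.4152 = -446.9456


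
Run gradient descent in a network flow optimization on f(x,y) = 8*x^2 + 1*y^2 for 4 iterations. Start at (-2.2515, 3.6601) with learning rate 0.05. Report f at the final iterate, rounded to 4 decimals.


Gradient descent on f(x,y) = 8*x^2 + 1*y^2.
Starting point: (-2.2515, 3.6601), alpha = 0.05
Step 1: grad_x = 2*8*-2.2515 = -36.024, grad_y = 2*1*3.6601 = 7.3202
  x_1 = -2.2515 - 0.05*-36.024 = -0.4503
  y_1 = 3.6601 - 0.05*7.3202 = 3.2941
Step 2: grad_x = 2*8*-0.4503 = -7.2048, grad_y = 2*1*3.2941 = 6.5882
  x_2 = -0.4503 - 0.05*-7.2048 = -0.0901
  y_2 = 3.2941 - 0.05*6.5882 = 2.9647
Step 3: grad_x = 2*8*-0.0901 = -1.441, grad_y = 2*1*2.9647 = 5.9294
  x_3 = -0.0901 - 0.05*-1.441 = -0.018
  y_3 = 2.9647 - 0.05*5.9294 = 2.6682
Step 4: grad_x = 2*8*-0.018 = -0.2882, grad_y = 2*1*2.6682 = 5.3364
  x_4 = -0.018 - 0.05*-0.2882 = -0.0036
  y_4 = 2.6682 - 0.05*5.3364 = 2.4014
f(-0.0036, 2.4014) = 8*(-0.0036)^2 + 1*2.4014^2 = 5.7668


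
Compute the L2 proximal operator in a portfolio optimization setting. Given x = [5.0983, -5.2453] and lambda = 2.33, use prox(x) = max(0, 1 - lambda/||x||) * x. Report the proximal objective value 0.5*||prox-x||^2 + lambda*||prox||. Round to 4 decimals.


Step 1: Compute ||x||.
||x|| = 7.3148
Step 2: Compute scaling factor.
scale = max(0, 1 - 2.33/7.3148) = 0.6815
Step 3: prox(x) = [3.4743, -3.5745]
||prox(x)|| = 4.9848
Step 4: Proximal objective.
0.5*||prox-x||^2 = 2.7145
lambda*||prox|| = 11.6146
Total = 14.329


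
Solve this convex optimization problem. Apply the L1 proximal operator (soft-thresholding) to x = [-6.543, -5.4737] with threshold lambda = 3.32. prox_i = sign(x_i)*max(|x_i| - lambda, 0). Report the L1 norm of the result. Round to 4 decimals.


Soft-thresholding with lambda = 3.32:
prox(-6.543) = sign(-6.543)*max(|-6.543| - 3.32, 0) = -3.223
prox(-5.4737) = sign(-5.4737)*max(|-5.4737| - 3.32, 0) = -2.1537
prox(x) = [-3.223, -2.1537]
||prox(x)||_1 = 3.223 + 2.1537 = 5.3767


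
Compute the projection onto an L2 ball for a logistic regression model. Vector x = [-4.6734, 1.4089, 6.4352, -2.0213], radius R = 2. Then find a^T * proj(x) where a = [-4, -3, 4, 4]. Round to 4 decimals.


Step 1: Compute ||x|| (intermediates to 6 decimals).
||x|| = sqrt((-4.6734)^2 + 1.4089^2 + 6.4352^2 + (-2.0213)^2) = 8.326051
Step 2: Project.
Since ||x|| > R, scale = R/||x|| = 2/8.326051 = 0.24021, proj(x) = scale * x
proj(x) = [-1.122597, 0.338432, 1.545799, -0.485536]
Step 3: Dot product.
a^T * proj(x) = -4*(-1.122597) - 3*0.338432 + 4*1.545799 + 4*(-0.485536) = 7.7161


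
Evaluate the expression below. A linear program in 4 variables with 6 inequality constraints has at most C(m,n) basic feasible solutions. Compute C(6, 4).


Each vertex corresponds to some choice of n active constraints out of m, so the number of vertices is at most C(m, n) = m! / (n!(m-n)!).
m = 6, n = 4
Numerator: 6 * 5 * 4 * 3
Denominator: 4! = 24
C(6, 4) = 15


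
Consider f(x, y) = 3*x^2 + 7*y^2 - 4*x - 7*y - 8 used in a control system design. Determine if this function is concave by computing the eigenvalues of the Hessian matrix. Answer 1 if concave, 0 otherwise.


The Hessian of f(x,y) = 3*x^2 + 7*y^2 - 4*x - 7*y - 8 is:
H = [[6, 0], [0, 14]]
Trace = 6 + 14 = 20
Determinant = 6*14 - (0)^2 = 84
Discriminant = (20)^2 - 4*84 = 64.0
Eigenvalues: lambda_1 = 6.0, lambda_2 = 14.0
The function is not concave.

0


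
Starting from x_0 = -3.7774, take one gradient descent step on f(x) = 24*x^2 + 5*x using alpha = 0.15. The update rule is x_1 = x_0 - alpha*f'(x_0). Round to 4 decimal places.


We compute the gradient at x_0 and apply the update.
f'(x) = 48*x + 5
f'(-3.7774) = 48*-3.7774 + 5 = -176.3152
x_1 = -3.7774 - 0.15*-176.3152 = 22.6699


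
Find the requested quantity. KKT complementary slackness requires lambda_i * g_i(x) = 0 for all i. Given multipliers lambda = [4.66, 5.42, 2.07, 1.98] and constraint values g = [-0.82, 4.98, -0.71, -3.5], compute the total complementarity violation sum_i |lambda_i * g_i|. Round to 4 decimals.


KKT complementary slackness check:
lambda_1 * g_1 = 4.66 * -0.82 = -3.8212
lambda_2 * g_2 = 5.42 * 4.98 = 26.9916
lambda_3 * g_3 = 2.07 * -0.71 = -1.4697
lambda_4 * g_4 = 1.98 * -3.5 = -6.93
Total violation = 3.8212 + 26.9916 + 1.4697 + 6.93 = 39.2125


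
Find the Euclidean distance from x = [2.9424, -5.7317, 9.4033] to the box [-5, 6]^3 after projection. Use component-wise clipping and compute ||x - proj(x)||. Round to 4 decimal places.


Project each component onto [-5, 6].
clip(2.9424) = 2.9424, clip(-5.7317) = -5.0, clip(9.4033) = 6.0
Projection = [2.9424, -5.0, 6.0]
Squared diffs: [0.0, 0.5354, 11.5825]
Distance = sqrt(12.1179) = 3.4811


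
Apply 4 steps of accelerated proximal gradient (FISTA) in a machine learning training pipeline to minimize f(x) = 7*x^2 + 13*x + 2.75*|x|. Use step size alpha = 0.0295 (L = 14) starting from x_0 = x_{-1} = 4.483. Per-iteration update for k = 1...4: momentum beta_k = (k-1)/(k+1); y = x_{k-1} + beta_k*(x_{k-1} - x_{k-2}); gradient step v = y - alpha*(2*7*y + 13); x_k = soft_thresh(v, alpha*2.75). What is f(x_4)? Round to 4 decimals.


FISTA on f(x) = 7*x^2 + 13*x + 2.75*|x|
L = 14, alpha = 0.0295
Iteration 1: beta = 0.0, y = 4.483 + 0.0*(4.483 - 4.483) = 4.483
  grad(y) = 75.762, v = y - alpha*grad = 2.248
  prox(v) = soft_thresh(2.248, 0.0811) = 2.1669
Iteration 2: beta = 0.3333, y = 2.1669 + 0.3333*(2.1669 - 4.483) = 1.3949
  grad(y) = 32.5281, v = y - alpha*grad = 0.4353
  prox(v) = soft_thresh(0.4353, 0.0811) = 0.3542
Iteration 3: beta = 0.5, y = 0.3542 + 0.5*(0.3542 - 2.1669) = -0.5522
  grad(y) = 5.2691, v = y - alpha*grad = -0.7076
  prox(v) = soft_thresh(-0.7076, 0.0811) = -0.6265
Iteration 4: beta = 0.6, y = -0.6265 + 0.6*(-0.6265 - 0.3542) = -1.2149
  grad(y) = -4.009, v = y - alpha*grad = -1.0967
  prox(v) = soft_thresh(-1.0967, 0.0811) = -1.0155
f(x_4) = 7*(-1.0155)^2 + 13*(-1.0155) + 2.75*|-1.0155| = -3.19


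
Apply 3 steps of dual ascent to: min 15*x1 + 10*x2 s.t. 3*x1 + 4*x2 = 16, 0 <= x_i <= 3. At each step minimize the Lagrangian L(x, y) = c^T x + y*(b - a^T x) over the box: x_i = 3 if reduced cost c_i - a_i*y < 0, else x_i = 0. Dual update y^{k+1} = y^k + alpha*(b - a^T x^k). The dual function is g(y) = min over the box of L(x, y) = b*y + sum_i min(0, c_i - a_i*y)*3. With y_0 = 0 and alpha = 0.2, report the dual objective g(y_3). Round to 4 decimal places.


Dual ascent for LP: min 15*x1 + 10*x2, 3*x1 + 4*x2 = 16, 0 <= x_i <= 3
Step 1: y^k = 0.0, reduced costs: (15.0, 10.0)
  x^k = (0.0, 0.0), subgradient = b - a^T x = 16.0
  y^{k+1} = 0.0 + 0.2*16.0 = 3.2
Step 2: y^k = 3.2, reduced costs: (5.4, -2.8)
  x^k = (0.0, 3.0), subgradient = b - a^T x = 4.0
  y^{k+1} = 3.2 + 0.2*4.0 = 4.0
Step 3: y^k = 4.0, reduced costs: (3.0, -6.0)
  x^k = (0.0, 3.0), subgradient = b - a^T x = 4.0
  y^{k+1} = 4.0 + 0.2*4.0 = 4.8
Dual objective at y_3 = 4.8: reduced costs (0.6, -9.2), box minimizer x = (0.0, 3.0)
g(y_3) = b*y + (c1 - a1*y)*x1 + (c2 - a2*y)*x2 = 16*4.8 + 0.6*0.0 + (-9.2)*3.0 = 76.8 + 0.0 - 27.6 = 49.2


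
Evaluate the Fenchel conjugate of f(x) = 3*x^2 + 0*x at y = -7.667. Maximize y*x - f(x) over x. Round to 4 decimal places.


f*(y) = sup_x {y*x - a*x^2 - b*x} = sup_x {(y-b)*x - a*x^2}
FOC: (y - b) - 2a*x = 0 => x* = (y - b)/(2a)
x* = (-7.667 - 0)/(2*3) = -1.2778
f*(-7.667) = (y-b)^2/(4a) = (-7.667 - 0)^2/(4*3)
= 58.7829/12 = 4.8986


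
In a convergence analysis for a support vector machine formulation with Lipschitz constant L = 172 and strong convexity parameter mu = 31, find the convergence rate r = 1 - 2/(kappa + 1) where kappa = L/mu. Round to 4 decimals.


Step 1: Compute the condition number.
kappa = L/mu = 172/31 = 5.5484
Step 2: Compute the convergence rate.
r = 1 - 2/(kappa + 1) = 1 - 2*mu/(L + mu) = (L - mu)/(L + mu) = 141/203 = 0.6946


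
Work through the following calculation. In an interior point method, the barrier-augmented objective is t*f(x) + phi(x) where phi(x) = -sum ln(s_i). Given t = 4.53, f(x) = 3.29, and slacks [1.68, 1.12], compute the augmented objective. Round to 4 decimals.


Step 1: Compute log-barrier.
ln values: [0.5188, 0.1133]
phi = -(0.5188 + 0.1133) = -0.6321
Step 2: Compute augmented objective.
t*f(x) = 4.53*3.29 = 14.9037
Total = 14.9037 - 0.6321 = 14.2716


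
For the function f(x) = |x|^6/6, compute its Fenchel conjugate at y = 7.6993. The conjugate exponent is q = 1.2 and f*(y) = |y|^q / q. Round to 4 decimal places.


The conjugate exponent q satisfies 1/p + 1/q = 1.
p = 6, so q = 6/(6 - 1) = 1.2
|y|^q = 7.6993^1.2 = 11.5809
f*(7.6993) = 11.5809 / 1.2 = 9.6507


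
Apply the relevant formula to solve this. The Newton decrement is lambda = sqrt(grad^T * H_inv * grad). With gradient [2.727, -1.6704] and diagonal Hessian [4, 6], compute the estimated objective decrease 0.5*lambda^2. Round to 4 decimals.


Step 1: H is diagonal, so H^(-1) * g = [0.6818, -0.2784].
Step 2: g^T H^(-1) g = sum_i g_i^2 / H_ii
  = (2.727)^2/4 + (-1.6704)^2/6
  = 1.8591 + 0.465 = 2.3242
Step 3: Objective decrease = 0.5 * g^T H^(-1) g = 1.1621


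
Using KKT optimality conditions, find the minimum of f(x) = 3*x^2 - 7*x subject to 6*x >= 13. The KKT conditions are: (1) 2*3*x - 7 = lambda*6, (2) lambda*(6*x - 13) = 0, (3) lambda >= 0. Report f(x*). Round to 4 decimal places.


Step 1: Try lambda = 0 (constraint inactive).
x_unc = 7/(2*3) = 1.1667
Check: 6*1.1667 = 7.0002 < 13 -- violated!
Step 2: Constraint must be active: 6*x = 13
x* = 13/6 = 2.1667 (rounded; the exact value 13/6 is used below)
lambda = (2*3*(13/6) - 7)/6 = 1.0
Step 3: Compute optimal value.
f(x*) = 3*(13/6)^2 - 7*(13/6) = -1.0833


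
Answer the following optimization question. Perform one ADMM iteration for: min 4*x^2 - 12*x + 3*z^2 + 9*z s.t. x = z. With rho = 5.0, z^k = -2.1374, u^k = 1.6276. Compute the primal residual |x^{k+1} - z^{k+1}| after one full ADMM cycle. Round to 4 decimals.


ADMM iteration with rho = 5.0, z^k = -2.1374, u^k = 1.6276
Step 1: x-update.
Minimize 4*x^2 - 12*x + (5.0/2)*(x + 2.1374 + 1.6276)^2
FOC: (2*4 + 5.0)*x = 12 + 5.0*(-2.1374 - 1.6276)
x^{k+1} = -0.525
Step 2: z-update.
Minimize 3*z^2 + 9*z + (5.0/2)*(-0.525 - z + 1.6276)^2
FOC: (2*3 + 5.0)*z = -9 + 5.0*(-0.525 + 1.6276)
z^{k+1} = -0.317
Step 3: u-update.
u^{k+1} = 1.6276 - 0.525 + 0.317 = 1.4196
Step 4: Primal residual = |-0.525 + 0.317| = 0.208


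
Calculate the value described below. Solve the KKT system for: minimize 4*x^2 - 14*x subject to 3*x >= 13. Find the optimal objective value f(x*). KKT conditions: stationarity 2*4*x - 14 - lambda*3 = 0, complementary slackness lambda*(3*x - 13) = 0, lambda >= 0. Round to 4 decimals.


Step 1: Try lambda = 0 (constraint inactive).
x_unc = 14/(2*4) = 1.75
Check: 3*1.75 = 5.25 < 13 -- violated!
Step 2: Constraint must be active: 3*x = 13
x* = 13/3 = 4.3333 (rounded; the exact value 13/3 is used below)
lambda = (2*4*(13/3) - 14)/3 = 6.8889
Step 3: Compute optimal value.
f(x*) = 4*(13/3)^2 - 14*(13/3) = 14.4444


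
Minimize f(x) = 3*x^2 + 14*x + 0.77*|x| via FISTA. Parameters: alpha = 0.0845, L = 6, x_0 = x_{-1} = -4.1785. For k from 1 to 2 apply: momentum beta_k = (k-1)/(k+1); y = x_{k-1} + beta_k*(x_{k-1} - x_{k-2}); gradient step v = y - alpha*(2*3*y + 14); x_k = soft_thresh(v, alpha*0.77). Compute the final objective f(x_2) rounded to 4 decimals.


FISTA on f(x) = 3*x^2 + 14*x + 0.77*|x|
L = 6, alpha = 0.0845
Iteration 1: beta = 0.0, y = -4.1785 + 0.0*(-4.1785 + 4.1785) = -4.1785
  grad(y) = -11.071, v = y - alpha*grad = -3.243
  prox(v) = soft_thresh(-3.243, 0.0651) = -3.1779
Iteration 2: beta = 0.3333, y = -3.1779 + 0.3333*(-3.1779 + 4.1785) = -2.8444
  grad(y) = -3.0665, v = y - alpha*grad = -2.5853
  prox(v) = soft_thresh(-2.5853, 0.0651) = -2.5202
f(x_2) = 3*(-2.5202)^2 + 14*(-2.5202) + 0.77*|-2.5202| = -14.288


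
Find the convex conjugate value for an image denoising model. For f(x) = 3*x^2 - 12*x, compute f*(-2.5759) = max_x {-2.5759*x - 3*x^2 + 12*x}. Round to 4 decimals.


f*(y) = sup_x {y*x - a*x^2 - b*x} = sup_x {(y-b)*x - a*x^2}
FOC: (y - b) - 2a*x = 0 => x* = (y - b)/(2a)
x* = (-2.5759 + 12)/(2*3) = 1.5707
f*(-2.5759) = (y-b)^2/(4a) = (-2.5759 + 12)^2/(4*3)
= 88.8137/12 = 7.4011


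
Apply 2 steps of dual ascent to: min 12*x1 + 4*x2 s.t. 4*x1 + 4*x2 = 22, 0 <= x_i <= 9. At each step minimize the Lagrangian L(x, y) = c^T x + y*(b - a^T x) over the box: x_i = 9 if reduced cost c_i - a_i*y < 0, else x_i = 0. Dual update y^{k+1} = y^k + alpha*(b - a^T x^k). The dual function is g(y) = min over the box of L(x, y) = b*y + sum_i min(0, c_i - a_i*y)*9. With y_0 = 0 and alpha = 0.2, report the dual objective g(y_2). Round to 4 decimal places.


Dual ascent for LP: min 12*x1 + 4*x2, 4*x1 + 4*x2 = 22, 0 <= x_i <= 9
Step 1: y^k = 0.0, reduced costs: (12.0, 4.0)
  x^k = (0.0, 0.0), subgradient = b - a^T x = 22.0
  y^{k+1} = 0.0 + 0.2*22.0 = 4.4
Step 2: y^k = 4.4, reduced costs: (-5.6, -13.6)
  x^k = (9.0, 9.0), subgradient = b - a^T x = -50.0
  y^{k+1} = 4.4 + 0.2*-50.0 = -5.6
Dual objective at y_2 = -5.6: reduced costs (34.4, 26.4), box minimizer x = (0.0, 0.0)
g(y_2) = b*y + (c1 - a1*y)*x1 + (c2 - a2*y)*x2 = 22*(-5.6) + 34.4*0.0 + 26.4*0.0 = -123.2 + 0.0 + 0.0 = -123.2
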